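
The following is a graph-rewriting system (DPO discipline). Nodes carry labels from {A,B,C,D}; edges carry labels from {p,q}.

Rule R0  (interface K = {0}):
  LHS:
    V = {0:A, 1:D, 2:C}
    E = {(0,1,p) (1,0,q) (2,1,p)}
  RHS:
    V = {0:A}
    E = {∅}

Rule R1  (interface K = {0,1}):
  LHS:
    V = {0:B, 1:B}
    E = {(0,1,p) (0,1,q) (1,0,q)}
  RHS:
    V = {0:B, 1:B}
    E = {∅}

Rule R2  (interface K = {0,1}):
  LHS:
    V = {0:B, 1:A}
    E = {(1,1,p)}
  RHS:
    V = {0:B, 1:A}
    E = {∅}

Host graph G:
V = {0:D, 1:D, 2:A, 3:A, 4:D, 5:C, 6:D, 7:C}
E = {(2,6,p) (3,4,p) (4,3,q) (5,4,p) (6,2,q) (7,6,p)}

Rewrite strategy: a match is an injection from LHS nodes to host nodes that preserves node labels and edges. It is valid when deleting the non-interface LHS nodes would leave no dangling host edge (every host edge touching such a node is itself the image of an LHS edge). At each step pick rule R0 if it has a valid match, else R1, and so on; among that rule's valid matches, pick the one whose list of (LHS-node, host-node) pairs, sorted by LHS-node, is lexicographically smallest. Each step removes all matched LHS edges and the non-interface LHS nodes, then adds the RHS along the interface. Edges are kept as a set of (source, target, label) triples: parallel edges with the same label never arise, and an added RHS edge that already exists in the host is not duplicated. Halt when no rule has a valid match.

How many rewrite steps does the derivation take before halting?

start.  V:8 E:6  edges: 2-p->6 3-p->4 4-q->3 5-p->4 6-q->2 7-p->6
1. fire R0 via {0↦2, 1↦6, 2↦7}  →  V:6 E:3  edges: 3-p->4 4-q->3 5-p->4
2. fire R0 via {0↦3, 1↦4, 2↦5}  →  V:4 E:0  edges: ∅
final graph: no rule applies after step 2

Answer: 2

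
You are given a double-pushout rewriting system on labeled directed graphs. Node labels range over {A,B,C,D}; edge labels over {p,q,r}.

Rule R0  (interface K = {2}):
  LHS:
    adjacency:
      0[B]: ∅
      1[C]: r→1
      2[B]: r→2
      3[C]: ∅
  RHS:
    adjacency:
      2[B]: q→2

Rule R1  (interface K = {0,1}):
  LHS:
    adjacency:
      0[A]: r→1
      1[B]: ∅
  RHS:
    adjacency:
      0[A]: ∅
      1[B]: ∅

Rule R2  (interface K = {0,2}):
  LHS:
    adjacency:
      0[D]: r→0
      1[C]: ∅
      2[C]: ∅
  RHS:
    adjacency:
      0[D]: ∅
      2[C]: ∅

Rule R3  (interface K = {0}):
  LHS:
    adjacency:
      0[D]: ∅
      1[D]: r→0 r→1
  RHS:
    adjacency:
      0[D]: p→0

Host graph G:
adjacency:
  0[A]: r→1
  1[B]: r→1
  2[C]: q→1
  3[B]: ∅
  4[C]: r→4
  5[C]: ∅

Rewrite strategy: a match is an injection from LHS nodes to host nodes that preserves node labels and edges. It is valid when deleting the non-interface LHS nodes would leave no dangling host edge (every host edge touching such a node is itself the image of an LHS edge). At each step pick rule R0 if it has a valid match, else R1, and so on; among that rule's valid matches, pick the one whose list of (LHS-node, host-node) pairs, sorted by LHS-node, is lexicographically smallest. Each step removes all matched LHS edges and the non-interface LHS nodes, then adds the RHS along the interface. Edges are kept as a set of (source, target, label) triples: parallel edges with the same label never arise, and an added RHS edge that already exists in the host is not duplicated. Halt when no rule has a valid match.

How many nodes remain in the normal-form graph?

Answer: 3

Derivation:
[0] host  ⇒  6 nodes, 4 edges  {0-r->1 1-r->1 2-q->1 4-r->4}
[1] R0 @ {0↦3, 1↦4, 2↦1, 3↦5}  ⇒  3 nodes, 3 edges  {0-r->1 1-q->1 2-q->1}
[2] R1 @ {0↦0, 1↦1}  ⇒  3 nodes, 2 edges  {1-q->1 2-q->1}
halt: no rule applies after step 2
NF nodes: {0:A, 1:B, 2:C}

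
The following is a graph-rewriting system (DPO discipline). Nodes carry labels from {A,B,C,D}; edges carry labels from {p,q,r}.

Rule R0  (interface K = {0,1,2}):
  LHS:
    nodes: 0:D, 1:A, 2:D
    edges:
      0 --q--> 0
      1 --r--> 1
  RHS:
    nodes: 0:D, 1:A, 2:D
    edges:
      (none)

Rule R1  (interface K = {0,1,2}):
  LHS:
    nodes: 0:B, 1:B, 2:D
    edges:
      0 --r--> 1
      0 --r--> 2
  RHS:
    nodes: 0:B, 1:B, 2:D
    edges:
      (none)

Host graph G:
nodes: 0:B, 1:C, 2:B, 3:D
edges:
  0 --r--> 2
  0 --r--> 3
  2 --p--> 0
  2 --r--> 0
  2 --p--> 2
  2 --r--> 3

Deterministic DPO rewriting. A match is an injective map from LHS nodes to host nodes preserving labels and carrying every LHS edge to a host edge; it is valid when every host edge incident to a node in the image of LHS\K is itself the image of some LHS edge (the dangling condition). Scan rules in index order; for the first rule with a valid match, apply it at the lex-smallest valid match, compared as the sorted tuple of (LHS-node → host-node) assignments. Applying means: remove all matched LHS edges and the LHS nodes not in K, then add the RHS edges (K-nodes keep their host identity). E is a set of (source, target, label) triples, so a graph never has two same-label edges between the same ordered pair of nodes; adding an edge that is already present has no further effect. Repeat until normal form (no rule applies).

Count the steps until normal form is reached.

Answer: 2

Rewrite trace:
initial: |V|=4 |E|=6  E = 0-r->2 0-r->3 2-p->0 2-r->0 2-p->2 2-r->3
step 1: apply R1 at {0↦0, 1↦2, 2↦3}  → |V|=4 |E|=4  E = 2-p->0 2-r->0 2-p->2 2-r->3
step 2: apply R1 at {0↦2, 1↦0, 2↦3}  → |V|=4 |E|=2  E = 2-p->0 2-p->2
final graph: no rule applies after step 2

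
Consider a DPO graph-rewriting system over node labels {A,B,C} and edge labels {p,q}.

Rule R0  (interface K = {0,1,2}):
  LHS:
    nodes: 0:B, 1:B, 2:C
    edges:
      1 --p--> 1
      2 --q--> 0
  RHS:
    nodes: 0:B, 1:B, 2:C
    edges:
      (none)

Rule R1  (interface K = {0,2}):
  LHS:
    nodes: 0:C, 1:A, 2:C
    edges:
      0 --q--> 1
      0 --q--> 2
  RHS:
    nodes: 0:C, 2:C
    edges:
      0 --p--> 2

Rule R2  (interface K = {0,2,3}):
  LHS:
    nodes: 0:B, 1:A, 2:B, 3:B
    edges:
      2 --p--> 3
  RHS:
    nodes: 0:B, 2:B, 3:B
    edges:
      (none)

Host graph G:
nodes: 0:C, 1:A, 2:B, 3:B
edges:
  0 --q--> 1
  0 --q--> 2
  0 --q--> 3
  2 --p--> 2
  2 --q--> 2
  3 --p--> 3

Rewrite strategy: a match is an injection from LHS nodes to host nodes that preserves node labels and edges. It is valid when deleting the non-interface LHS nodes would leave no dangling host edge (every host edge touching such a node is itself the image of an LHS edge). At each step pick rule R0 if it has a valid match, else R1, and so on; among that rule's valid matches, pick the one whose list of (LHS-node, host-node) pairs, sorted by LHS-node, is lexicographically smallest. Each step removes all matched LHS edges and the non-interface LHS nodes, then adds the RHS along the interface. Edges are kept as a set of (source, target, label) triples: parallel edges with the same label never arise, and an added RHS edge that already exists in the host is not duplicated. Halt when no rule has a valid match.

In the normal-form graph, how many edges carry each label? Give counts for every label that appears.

initial: |V|=4 |E|=6  E = 0-q->1 0-q->2 0-q->3 2-p->2 2-q->2 3-p->3
step 1: apply R0 at {0↦2, 1↦3, 2↦0}  → |V|=4 |E|=4  E = 0-q->1 0-q->3 2-p->2 2-q->2
step 2: apply R0 at {0↦3, 1↦2, 2↦0}  → |V|=4 |E|=2  E = 0-q->1 2-q->2
final graph: no rule applies after step 2
NF edges: [(0, 1, 'q'), (2, 2, 'q')]

Answer: q:2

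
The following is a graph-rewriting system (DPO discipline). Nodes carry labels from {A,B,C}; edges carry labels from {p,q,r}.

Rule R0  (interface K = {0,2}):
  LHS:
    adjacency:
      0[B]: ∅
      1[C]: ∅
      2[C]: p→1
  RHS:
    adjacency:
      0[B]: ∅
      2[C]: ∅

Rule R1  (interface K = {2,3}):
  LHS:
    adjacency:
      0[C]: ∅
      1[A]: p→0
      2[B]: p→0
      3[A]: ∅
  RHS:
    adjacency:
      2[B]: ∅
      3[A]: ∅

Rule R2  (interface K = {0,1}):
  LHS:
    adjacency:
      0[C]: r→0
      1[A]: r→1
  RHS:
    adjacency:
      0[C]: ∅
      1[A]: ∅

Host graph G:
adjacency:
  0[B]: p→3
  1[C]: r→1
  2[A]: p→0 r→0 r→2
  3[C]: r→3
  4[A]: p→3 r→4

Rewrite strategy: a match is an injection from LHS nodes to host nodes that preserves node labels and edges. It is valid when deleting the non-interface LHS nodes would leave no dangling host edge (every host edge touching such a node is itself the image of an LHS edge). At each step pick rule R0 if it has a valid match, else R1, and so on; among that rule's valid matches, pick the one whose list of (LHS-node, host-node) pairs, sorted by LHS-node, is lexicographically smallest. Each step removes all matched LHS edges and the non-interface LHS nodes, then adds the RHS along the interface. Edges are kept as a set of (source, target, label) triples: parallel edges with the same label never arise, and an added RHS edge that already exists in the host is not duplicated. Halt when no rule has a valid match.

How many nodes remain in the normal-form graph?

initial: |V|=5 |E|=8  E = 0-p->3 1-r->1 2-p->0 2-r->0 2-r->2 3-r->3 4-p->3 4-r->4
step 1: apply R2 at {0↦1, 1↦2}  → |V|=5 |E|=6  E = 0-p->3 2-p->0 2-r->0 3-r->3 4-p->3 4-r->4
step 2: apply R2 at {0↦3, 1↦4}  → |V|=5 |E|=4  E = 0-p->3 2-p->0 2-r->0 4-p->3
step 3: apply R1 at {0↦3, 1↦4, 2↦0, 3↦2}  → |V|=3 |E|=2  E = 2-p->0 2-r->0
normal form: no rule applies after step 3
NF nodes: {0:B, 1:C, 2:A}

Answer: 3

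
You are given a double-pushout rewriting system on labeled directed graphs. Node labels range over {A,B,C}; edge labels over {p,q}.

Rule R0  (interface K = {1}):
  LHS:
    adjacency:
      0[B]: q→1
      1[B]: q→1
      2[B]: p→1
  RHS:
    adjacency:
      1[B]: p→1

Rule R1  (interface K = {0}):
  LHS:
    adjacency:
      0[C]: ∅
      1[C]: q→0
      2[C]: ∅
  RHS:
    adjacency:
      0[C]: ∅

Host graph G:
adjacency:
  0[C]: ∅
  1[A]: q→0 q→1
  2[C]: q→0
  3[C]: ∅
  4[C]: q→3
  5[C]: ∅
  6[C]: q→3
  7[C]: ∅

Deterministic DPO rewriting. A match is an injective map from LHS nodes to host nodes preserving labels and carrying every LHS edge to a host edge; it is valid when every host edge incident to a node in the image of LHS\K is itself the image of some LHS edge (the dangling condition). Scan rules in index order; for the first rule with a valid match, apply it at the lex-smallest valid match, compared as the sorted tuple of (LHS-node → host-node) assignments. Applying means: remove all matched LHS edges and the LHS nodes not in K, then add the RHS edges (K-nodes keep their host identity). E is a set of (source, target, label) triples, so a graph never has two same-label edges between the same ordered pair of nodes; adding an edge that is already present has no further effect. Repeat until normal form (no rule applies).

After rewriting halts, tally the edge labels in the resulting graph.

Answer: q:3

Derivation:
start.  V:8 E:5  edges: 1-q->0 1-q->1 2-q->0 4-q->3 6-q->3
1. fire R1 via {0↦0, 1↦2, 2↦5}  →  V:6 E:4  edges: 1-q->0 1-q->1 4-q->3 6-q->3
2. fire R1 via {0↦3, 1↦4, 2↦7}  →  V:4 E:3  edges: 1-q->0 1-q->1 6-q->3
halt: no rule applies after step 2
NF edges: [(1, 0, 'q'), (1, 1, 'q'), (6, 3, 'q')]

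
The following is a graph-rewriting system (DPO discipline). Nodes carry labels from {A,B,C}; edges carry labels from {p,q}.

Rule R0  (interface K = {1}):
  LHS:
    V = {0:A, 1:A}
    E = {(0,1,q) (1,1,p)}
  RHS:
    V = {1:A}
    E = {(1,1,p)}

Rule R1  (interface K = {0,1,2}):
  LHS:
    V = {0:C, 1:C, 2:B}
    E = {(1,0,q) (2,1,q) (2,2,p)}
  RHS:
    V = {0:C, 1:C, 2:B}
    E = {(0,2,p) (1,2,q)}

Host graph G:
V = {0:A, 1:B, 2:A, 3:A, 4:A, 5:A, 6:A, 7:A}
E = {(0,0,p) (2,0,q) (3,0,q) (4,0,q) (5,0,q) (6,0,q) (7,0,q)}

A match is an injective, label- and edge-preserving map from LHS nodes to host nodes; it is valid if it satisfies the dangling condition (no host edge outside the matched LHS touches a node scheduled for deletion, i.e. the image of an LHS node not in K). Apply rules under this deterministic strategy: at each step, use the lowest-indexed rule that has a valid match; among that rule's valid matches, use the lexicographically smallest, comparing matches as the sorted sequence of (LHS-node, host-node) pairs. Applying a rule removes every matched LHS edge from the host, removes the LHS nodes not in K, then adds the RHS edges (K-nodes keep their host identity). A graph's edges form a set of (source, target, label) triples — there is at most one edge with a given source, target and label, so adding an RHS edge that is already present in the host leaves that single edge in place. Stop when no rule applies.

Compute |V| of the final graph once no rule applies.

Answer: 2

Derivation:
[0] host  ⇒  8 nodes, 7 edges  {0-p->0 2-q->0 3-q->0 4-q->0 5-q->0 6-q->0 7-q->0}
[1] R0 @ {0↦2, 1↦0}  ⇒  7 nodes, 6 edges  {0-p->0 3-q->0 4-q->0 5-q->0 6-q->0 7-q->0}
[2] R0 @ {0↦3, 1↦0}  ⇒  6 nodes, 5 edges  {0-p->0 4-q->0 5-q->0 6-q->0 7-q->0}
[3] R0 @ {0↦4, 1↦0}  ⇒  5 nodes, 4 edges  {0-p->0 5-q->0 6-q->0 7-q->0}
[4] R0 @ {0↦5, 1↦0}  ⇒  4 nodes, 3 edges  {0-p->0 6-q->0 7-q->0}
[5] R0 @ {0↦6, 1↦0}  ⇒  3 nodes, 2 edges  {0-p->0 7-q->0}
[6] R0 @ {0↦7, 1↦0}  ⇒  2 nodes, 1 edges  {0-p->0}
final graph: no rule applies after step 6
NF nodes: {0:A, 1:B}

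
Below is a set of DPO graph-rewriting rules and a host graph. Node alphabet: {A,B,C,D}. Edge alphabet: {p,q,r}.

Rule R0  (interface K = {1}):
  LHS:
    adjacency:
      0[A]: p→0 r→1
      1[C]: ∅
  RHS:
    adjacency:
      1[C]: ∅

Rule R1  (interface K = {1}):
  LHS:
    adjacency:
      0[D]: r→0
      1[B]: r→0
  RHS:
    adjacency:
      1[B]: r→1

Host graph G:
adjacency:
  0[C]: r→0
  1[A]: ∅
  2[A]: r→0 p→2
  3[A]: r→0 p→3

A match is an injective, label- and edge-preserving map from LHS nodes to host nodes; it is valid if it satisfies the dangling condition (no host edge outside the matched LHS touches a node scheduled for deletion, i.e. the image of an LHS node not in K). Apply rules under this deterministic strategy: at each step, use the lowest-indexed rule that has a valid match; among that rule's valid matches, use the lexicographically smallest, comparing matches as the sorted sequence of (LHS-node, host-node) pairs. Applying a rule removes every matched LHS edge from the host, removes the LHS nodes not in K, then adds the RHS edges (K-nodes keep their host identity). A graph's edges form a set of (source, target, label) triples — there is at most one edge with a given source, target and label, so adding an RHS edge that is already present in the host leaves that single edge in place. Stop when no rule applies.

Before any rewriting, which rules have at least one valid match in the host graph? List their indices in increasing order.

R0: 2 valid matches — {0↦2, 1↦0}, {0↦3, 1↦0}
R1: no valid match — LHS pattern not found

Answer: [R0]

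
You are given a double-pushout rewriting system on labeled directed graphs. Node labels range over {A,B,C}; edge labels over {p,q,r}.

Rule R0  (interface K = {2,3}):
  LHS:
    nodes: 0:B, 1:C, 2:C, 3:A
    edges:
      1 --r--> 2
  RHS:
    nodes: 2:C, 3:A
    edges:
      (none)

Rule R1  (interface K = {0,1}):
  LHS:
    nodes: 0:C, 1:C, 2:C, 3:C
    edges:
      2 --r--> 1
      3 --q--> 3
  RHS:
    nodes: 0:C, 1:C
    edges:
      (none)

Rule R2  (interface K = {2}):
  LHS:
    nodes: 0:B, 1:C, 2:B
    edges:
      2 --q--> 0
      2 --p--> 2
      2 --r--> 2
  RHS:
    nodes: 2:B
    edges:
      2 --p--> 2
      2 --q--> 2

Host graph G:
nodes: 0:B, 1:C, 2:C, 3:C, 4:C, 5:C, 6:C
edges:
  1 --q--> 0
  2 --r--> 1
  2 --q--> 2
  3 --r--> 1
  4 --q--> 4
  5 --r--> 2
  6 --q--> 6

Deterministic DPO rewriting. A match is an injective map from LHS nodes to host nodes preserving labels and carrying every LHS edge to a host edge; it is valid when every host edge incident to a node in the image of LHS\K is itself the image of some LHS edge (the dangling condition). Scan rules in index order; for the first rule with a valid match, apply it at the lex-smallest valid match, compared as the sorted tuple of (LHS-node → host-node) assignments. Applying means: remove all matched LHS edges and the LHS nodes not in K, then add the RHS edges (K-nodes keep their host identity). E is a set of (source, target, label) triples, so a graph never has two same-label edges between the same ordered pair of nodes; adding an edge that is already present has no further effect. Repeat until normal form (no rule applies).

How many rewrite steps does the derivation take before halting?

Answer: 2

Steps:
[0] host  ⇒  7 nodes, 7 edges  {1-q->0 2-r->1 2-q->2 3-r->1 4-q->4 5-r->2 6-q->6}
[1] R1 @ {0↦1, 1↦2, 2↦5, 3↦4}  ⇒  5 nodes, 5 edges  {1-q->0 2-r->1 2-q->2 3-r->1 6-q->6}
[2] R1 @ {0↦2, 1↦1, 2↦3, 3↦6}  ⇒  3 nodes, 3 edges  {1-q->0 2-r->1 2-q->2}
normal form: no rule applies after step 2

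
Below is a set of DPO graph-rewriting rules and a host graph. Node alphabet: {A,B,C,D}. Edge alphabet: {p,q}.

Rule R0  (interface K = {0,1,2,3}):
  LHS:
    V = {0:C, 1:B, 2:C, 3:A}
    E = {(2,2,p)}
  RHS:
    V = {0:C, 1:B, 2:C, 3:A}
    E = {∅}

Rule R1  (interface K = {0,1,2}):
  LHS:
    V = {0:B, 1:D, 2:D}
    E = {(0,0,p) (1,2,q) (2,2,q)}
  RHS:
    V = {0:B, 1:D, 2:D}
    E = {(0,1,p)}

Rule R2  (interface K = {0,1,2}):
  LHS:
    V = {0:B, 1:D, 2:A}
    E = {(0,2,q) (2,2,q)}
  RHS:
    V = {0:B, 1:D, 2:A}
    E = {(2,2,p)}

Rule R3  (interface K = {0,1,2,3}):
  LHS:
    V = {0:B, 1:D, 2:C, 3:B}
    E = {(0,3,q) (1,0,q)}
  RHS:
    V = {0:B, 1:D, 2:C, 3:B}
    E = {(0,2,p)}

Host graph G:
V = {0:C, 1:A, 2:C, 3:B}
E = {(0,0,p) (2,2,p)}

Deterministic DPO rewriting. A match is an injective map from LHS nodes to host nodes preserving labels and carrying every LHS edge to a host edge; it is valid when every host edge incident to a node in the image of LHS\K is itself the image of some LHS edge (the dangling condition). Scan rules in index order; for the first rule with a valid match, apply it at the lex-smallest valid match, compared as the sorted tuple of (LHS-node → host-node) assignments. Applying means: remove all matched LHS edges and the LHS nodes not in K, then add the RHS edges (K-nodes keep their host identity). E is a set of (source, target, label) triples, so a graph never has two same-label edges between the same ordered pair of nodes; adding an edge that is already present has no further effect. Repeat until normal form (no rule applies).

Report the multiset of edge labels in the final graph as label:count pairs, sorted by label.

start.  V:4 E:2  edges: 0-p->0 2-p->2
1. fire R0 via {0↦0, 1↦3, 2↦2, 3↦1}  →  V:4 E:1  edges: 0-p->0
2. fire R0 via {0↦2, 1↦3, 2↦0, 3↦1}  →  V:4 E:0  edges: ∅
final graph: no rule applies after step 2
NF edges: []

Answer: (no edges)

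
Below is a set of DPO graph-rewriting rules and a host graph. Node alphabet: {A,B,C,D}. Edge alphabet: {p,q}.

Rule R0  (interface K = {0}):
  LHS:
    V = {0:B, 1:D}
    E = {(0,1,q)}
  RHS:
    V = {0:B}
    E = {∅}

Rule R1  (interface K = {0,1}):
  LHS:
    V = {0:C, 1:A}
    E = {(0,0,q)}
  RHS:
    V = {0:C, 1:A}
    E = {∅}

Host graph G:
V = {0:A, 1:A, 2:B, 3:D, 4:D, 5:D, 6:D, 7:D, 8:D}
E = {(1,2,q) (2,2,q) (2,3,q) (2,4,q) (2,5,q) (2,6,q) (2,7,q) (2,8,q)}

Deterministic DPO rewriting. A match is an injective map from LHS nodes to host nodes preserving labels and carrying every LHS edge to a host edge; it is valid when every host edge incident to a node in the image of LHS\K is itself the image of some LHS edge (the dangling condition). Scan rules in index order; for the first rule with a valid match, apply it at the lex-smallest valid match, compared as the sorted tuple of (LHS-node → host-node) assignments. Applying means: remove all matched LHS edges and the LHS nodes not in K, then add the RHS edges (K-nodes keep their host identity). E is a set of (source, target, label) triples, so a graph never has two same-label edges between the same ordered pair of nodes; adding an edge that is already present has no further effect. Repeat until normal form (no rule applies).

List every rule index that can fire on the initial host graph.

Answer: [R0]

Rewrite trace:
R0: 6 valid matches — {0↦2, 1↦3}, {0↦2, 1↦4}, {0↦2, 1↦5} (+3 more)
R1: no valid match — LHS pattern not found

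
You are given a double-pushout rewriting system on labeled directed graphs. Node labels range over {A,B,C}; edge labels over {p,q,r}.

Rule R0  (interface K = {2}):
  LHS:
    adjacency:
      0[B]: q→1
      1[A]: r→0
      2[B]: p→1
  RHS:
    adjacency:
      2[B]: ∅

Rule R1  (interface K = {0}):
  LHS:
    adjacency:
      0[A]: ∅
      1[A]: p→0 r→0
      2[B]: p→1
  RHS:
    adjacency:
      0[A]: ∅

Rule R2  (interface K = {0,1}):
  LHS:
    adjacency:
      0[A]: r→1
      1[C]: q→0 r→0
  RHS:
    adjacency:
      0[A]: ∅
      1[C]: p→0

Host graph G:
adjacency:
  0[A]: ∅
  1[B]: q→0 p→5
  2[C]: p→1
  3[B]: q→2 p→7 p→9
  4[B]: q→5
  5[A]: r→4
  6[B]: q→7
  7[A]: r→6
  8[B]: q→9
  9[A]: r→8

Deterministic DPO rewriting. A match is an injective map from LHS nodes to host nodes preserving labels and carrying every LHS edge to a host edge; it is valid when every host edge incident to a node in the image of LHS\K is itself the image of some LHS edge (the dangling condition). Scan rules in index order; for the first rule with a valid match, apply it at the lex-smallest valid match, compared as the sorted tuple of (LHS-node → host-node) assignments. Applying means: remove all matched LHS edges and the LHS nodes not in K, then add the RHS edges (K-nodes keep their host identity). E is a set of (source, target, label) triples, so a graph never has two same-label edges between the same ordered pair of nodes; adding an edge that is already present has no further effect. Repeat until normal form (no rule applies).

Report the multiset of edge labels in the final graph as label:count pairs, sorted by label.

Answer: p:1 q:2

Rewrite trace:
start.  V:10 E:12  edges: 1-q->0 1-p->5 2-p->1 3-q->2 3-p->7 3-p->9 4-q->5 5-r->4 6-q->7 7-r->6 8-q->9 9-r->8
1. fire R0 via {0↦4, 1↦5, 2↦1}  →  V:8 E:9  edges: 1-q->0 2-p->1 3-q->2 3-p->7 3-p->9 6-q->7 7-r->6 8-q->9 9-r->8
2. fire R0 via {0↦6, 1↦7, 2↦3}  →  V:6 E:6  edges: 1-q->0 2-p->1 3-q->2 3-p->9 8-q->9 9-r->8
3. fire R0 via {0↦8, 1↦9, 2↦3}  →  V:4 E:3  edges: 1-q->0 2-p->1 3-q->2
halt: no rule applies after step 3
NF edges: [(1, 0, 'q'), (2, 1, 'p'), (3, 2, 'q')]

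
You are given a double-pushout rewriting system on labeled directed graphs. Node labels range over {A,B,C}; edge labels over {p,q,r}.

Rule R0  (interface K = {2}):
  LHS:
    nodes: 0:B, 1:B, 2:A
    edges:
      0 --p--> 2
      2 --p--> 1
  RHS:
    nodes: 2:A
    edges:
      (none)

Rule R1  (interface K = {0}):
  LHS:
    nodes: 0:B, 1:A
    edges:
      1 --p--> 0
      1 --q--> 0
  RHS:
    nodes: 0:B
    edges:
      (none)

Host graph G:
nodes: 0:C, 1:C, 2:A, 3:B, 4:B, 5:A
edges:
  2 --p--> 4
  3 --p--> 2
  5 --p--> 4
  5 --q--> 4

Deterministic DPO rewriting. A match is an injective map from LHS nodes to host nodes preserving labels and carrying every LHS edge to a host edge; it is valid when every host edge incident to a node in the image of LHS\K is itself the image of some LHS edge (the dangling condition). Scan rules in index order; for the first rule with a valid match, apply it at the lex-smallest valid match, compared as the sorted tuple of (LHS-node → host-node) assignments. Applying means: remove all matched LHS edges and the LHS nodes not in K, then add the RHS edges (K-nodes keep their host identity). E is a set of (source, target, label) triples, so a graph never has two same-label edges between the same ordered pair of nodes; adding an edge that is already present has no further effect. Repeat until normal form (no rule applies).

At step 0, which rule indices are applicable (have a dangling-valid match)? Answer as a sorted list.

R0: no valid match — 1 raw match, all fail dangling condition
R1: 1 valid match — {0↦4, 1↦5}

Answer: [R1]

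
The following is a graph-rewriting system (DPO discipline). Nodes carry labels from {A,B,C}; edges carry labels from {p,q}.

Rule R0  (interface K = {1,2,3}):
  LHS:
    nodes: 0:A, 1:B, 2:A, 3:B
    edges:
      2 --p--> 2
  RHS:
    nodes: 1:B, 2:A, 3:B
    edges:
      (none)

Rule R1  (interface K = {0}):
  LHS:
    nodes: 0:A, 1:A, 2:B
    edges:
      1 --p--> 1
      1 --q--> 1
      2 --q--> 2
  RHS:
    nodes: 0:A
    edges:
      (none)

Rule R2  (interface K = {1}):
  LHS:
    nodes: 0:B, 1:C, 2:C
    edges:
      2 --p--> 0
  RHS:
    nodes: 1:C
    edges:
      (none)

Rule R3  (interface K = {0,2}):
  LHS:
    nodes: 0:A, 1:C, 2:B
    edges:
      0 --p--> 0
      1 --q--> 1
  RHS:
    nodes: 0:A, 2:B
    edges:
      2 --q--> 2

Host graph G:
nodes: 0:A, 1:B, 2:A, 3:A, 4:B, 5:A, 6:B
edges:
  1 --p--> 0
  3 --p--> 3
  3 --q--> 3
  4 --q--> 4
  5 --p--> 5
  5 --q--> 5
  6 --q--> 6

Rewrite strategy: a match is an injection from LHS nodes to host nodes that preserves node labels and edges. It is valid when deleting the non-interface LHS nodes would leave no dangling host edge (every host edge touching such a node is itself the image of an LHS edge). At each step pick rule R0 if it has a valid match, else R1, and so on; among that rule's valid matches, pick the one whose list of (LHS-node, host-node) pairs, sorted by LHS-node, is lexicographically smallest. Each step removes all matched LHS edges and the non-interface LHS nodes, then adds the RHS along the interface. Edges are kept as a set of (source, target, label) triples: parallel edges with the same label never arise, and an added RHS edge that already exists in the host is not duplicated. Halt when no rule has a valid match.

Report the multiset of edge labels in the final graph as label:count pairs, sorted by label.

Answer: p:1 q:2

Steps:
start.  V:7 E:7  edges: 1-p->0 3-p->3 3-q->3 4-q->4 5-p->5 5-q->5 6-q->6
1. fire R0 via {0↦2, 1↦1, 2↦3, 3↦4}  →  V:6 E:6  edges: 1-p->0 3-q->3 4-q->4 5-p->5 5-q->5 6-q->6
2. fire R1 via {0↦0, 1↦5, 2↦4}  →  V:4 E:3  edges: 1-p->0 3-q->3 6-q->6
normal form: no rule applies after step 2
NF edges: [(1, 0, 'p'), (3, 3, 'q'), (6, 6, 'q')]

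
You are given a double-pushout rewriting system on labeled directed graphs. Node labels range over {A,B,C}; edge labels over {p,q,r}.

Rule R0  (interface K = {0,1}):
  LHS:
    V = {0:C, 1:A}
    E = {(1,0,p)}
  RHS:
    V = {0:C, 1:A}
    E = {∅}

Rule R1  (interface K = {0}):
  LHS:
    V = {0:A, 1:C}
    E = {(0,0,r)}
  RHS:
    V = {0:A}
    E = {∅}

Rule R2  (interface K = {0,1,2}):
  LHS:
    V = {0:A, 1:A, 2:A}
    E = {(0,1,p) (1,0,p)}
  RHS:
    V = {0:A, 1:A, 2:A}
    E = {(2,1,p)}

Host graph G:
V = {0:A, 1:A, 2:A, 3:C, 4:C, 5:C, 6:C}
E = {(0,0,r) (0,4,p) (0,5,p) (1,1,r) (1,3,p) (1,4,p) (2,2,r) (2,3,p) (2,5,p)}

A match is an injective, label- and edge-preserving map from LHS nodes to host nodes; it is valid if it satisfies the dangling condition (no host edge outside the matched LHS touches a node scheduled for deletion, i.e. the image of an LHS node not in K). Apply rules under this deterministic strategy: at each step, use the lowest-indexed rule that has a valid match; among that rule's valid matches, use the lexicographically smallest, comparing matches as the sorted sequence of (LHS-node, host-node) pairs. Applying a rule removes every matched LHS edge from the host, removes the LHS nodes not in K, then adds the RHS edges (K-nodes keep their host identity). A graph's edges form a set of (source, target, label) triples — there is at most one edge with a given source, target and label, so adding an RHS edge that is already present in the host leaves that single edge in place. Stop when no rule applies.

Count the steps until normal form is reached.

Answer: 9

Derivation:
[0] host  ⇒  7 nodes, 9 edges  {0-r->0 0-p->4 0-p->5 1-r->1 1-p->3 1-p->4 2-r->2 2-p->3 2-p->5}
[1] R0 @ {0↦3, 1↦1}  ⇒  7 nodes, 8 edges  {0-r->0 0-p->4 0-p->5 1-r->1 1-p->4 2-r->2 2-p->3 2-p->5}
[2] R0 @ {0↦3, 1↦2}  ⇒  7 nodes, 7 edges  {0-r->0 0-p->4 0-p->5 1-r->1 1-p->4 2-r->2 2-p->5}
[3] R0 @ {0↦4, 1↦0}  ⇒  7 nodes, 6 edges  {0-r->0 0-p->5 1-r->1 1-p->4 2-r->2 2-p->5}
[4] R0 @ {0↦4, 1↦1}  ⇒  7 nodes, 5 edges  {0-r->0 0-p->5 1-r->1 2-r->2 2-p->5}
[5] R0 @ {0↦5, 1↦0}  ⇒  7 nodes, 4 edges  {0-r->0 1-r->1 2-r->2 2-p->5}
[6] R0 @ {0↦5, 1↦2}  ⇒  7 nodes, 3 edges  {0-r->0 1-r->1 2-r->2}
[7] R1 @ {0↦0, 1↦3}  ⇒  6 nodes, 2 edges  {1-r->1 2-r->2}
[8] R1 @ {0↦1, 1↦4}  ⇒  5 nodes, 1 edges  {2-r->2}
[9] R1 @ {0↦2, 1↦5}  ⇒  4 nodes, 0 edges  {∅}
halt: no rule applies after step 9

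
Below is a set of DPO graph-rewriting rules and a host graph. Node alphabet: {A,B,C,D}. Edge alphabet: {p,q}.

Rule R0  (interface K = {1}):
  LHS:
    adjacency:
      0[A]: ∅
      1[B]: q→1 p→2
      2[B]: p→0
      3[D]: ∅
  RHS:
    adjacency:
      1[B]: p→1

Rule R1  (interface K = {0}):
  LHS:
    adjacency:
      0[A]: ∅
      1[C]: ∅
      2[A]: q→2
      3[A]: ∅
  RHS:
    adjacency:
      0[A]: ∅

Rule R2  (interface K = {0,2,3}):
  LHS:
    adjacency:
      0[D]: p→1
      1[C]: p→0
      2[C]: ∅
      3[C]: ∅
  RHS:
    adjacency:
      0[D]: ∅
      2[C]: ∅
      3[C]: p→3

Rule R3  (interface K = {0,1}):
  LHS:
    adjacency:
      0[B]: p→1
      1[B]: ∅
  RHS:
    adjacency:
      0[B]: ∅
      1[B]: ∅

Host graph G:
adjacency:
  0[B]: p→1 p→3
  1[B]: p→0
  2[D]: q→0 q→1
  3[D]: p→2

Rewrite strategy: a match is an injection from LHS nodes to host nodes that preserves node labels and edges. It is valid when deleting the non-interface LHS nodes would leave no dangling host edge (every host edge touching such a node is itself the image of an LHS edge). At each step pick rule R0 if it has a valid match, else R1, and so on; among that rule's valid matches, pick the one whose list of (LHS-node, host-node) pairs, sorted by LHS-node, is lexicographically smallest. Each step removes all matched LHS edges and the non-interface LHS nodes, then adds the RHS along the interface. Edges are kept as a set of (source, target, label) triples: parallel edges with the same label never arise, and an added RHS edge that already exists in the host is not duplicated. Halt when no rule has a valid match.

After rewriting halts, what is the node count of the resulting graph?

Answer: 4

Derivation:
start.  V:4 E:6  edges: 0-p->1 0-p->3 1-p->0 2-q->0 2-q->1 3-p->2
1. fire R3 via {0↦0, 1↦1}  →  V:4 E:5  edges: 0-p->3 1-p->0 2-q->0 2-q->1 3-p->2
2. fire R3 via {0↦1, 1↦0}  →  V:4 E:4  edges: 0-p->3 2-q->0 2-q->1 3-p->2
final graph: no rule applies after step 2
NF nodes: {0:B, 1:B, 2:D, 3:D}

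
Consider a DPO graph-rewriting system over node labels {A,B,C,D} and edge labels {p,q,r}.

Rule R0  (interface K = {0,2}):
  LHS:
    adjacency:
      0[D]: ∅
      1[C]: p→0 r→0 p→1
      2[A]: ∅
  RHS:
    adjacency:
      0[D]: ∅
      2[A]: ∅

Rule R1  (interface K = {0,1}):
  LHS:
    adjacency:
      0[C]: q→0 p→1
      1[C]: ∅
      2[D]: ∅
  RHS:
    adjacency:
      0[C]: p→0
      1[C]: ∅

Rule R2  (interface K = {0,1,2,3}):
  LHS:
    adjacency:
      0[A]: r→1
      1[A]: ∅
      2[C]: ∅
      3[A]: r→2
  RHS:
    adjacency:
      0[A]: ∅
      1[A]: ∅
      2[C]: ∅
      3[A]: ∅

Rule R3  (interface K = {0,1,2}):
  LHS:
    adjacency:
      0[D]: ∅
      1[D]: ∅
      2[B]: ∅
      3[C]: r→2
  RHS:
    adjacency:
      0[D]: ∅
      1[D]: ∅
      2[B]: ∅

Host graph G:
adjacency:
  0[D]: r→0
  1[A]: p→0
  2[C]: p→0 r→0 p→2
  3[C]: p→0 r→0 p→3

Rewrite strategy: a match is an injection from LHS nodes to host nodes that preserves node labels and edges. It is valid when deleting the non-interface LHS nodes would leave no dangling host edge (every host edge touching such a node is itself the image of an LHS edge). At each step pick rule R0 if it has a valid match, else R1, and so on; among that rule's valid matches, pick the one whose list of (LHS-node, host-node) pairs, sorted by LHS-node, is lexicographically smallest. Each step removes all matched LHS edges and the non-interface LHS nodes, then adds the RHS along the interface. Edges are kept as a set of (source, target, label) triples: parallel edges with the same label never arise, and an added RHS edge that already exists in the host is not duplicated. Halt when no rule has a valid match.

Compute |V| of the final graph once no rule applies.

Answer: 2

Steps:
[0] host  ⇒  4 nodes, 8 edges  {0-r->0 1-p->0 2-p->0 2-r->0 2-p->2 3-p->0 3-r->0 3-p->3}
[1] R0 @ {0↦0, 1↦2, 2↦1}  ⇒  3 nodes, 5 edges  {0-r->0 1-p->0 3-p->0 3-r->0 3-p->3}
[2] R0 @ {0↦0, 1↦3, 2↦1}  ⇒  2 nodes, 2 edges  {0-r->0 1-p->0}
normal form: no rule applies after step 2
NF nodes: {0:D, 1:A}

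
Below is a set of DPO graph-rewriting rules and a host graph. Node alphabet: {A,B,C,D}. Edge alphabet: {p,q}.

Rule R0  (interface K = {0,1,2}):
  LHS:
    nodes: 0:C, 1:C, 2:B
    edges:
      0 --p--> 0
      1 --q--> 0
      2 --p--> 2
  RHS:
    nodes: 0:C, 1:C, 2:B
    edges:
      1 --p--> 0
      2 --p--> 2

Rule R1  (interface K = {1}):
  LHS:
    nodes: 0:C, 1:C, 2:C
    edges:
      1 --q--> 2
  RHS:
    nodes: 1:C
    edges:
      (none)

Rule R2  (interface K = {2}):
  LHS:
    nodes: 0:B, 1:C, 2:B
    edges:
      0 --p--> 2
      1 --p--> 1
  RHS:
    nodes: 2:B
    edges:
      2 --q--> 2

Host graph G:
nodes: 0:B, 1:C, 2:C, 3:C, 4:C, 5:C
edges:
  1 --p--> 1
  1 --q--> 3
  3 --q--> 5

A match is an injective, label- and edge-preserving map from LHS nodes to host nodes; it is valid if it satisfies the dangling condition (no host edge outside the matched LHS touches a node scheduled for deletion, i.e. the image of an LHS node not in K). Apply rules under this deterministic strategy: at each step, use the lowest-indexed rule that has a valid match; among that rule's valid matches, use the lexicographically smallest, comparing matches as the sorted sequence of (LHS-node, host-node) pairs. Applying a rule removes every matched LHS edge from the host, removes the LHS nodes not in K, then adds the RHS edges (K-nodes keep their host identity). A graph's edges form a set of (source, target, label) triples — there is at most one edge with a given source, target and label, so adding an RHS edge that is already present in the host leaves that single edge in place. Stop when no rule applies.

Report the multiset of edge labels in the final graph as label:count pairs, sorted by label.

Answer: p:1

Derivation:
start.  V:6 E:3  edges: 1-p->1 1-q->3 3-q->5
1. fire R1 via {0↦2, 1↦3, 2↦5}  →  V:4 E:2  edges: 1-p->1 1-q->3
2. fire R1 via {0↦4, 1↦1, 2↦3}  →  V:2 E:1  edges: 1-p->1
halt: no rule applies after step 2
NF edges: [(1, 1, 'p')]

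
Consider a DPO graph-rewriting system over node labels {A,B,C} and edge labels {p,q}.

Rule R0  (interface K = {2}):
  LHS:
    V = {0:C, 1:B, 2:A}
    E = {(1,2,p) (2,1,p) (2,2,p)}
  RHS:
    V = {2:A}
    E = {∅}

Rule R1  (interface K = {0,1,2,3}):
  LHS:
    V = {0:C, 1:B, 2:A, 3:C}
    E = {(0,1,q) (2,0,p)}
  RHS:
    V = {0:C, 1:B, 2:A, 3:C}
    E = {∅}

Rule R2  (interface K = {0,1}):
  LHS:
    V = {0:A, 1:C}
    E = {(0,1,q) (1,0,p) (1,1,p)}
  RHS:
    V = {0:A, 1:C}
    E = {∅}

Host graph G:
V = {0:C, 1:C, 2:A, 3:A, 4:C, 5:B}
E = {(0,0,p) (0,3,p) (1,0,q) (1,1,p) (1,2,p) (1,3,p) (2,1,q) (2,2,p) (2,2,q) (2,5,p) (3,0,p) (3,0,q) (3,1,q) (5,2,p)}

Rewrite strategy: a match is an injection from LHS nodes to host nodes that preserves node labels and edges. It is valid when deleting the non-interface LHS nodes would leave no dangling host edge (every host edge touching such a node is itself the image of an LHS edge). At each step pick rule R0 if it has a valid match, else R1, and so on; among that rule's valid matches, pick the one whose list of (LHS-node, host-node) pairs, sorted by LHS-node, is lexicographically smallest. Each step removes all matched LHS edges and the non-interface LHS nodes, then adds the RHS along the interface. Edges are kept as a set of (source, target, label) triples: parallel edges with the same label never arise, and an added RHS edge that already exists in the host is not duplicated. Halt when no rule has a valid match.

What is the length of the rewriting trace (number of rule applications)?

initial: |V|=6 |E|=14  E = 0-p->0 0-p->3 1-q->0 1-p->1 1-p->2 1-p->3 2-q->1 2-p->2 2-q->2 2-p->5 3-p->0 3-q->0 3-q->1 5-p->2
step 1: apply R0 at {0↦4, 1↦5, 2↦2}  → |V|=4 |E|=11  E = 0-p->0 0-p->3 1-q->0 1-p->1 1-p->2 1-p->3 2-q->1 2-q->2 3-p->0 3-q->0 3-q->1
step 2: apply R2 at {0↦2, 1↦1}  → |V|=4 |E|=8  E = 0-p->0 0-p->3 1-q->0 1-p->3 2-q->2 3-p->0 3-q->0 3-q->1
step 3: apply R2 at {0↦3, 1↦0}  → |V|=4 |E|=5  E = 1-q->0 1-p->3 2-q->2 3-p->0 3-q->1
final graph: no rule applies after step 3

Answer: 3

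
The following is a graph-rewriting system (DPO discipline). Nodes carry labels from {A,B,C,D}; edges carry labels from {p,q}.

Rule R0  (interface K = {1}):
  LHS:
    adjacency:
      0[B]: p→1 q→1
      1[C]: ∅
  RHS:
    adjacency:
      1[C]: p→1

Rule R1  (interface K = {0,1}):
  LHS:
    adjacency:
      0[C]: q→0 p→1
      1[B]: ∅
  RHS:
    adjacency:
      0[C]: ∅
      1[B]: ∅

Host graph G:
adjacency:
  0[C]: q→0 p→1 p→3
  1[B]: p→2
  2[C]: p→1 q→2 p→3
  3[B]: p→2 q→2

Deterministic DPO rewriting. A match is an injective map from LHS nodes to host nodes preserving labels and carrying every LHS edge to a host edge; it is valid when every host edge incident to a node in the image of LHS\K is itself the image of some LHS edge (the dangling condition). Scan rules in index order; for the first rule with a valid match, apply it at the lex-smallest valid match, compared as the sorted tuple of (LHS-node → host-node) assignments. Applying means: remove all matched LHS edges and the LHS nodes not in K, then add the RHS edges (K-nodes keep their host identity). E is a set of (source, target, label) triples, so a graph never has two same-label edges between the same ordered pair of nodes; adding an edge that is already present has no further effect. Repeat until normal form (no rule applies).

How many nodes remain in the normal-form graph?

Answer: 4

Steps:
start.  V:4 E:9  edges: 0-q->0 0-p->1 0-p->3 1-p->2 2-p->1 2-q->2 2-p->3 3-p->2 3-q->2
1. fire R1 via {0↦0, 1↦1}  →  V:4 E:7  edges: 0-p->3 1-p->2 2-p->1 2-q->2 2-p->3 3-p->2 3-q->2
2. fire R1 via {0↦2, 1↦1}  →  V:4 E:5  edges: 0-p->3 1-p->2 2-p->3 3-p->2 3-q->2
halt: no rule applies after step 2
NF nodes: {0:C, 1:B, 2:C, 3:B}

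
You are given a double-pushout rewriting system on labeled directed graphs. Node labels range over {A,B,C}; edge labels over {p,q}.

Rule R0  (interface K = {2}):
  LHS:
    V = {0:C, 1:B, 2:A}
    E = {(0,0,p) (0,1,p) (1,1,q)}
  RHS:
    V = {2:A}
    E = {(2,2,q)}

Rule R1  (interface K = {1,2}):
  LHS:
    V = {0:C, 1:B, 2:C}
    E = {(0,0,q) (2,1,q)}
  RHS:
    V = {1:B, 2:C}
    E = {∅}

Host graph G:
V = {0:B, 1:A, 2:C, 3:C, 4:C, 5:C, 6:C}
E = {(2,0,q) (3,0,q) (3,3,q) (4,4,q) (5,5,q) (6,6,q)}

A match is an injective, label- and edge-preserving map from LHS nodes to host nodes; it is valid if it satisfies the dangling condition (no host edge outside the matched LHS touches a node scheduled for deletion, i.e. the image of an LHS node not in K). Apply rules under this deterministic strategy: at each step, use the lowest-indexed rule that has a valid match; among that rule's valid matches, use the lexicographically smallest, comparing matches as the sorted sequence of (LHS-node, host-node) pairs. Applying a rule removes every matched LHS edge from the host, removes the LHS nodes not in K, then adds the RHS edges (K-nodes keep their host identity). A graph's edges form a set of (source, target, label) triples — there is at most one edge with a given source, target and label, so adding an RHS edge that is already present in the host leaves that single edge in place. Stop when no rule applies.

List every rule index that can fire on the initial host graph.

R0: no valid match — LHS pattern not found
R1: 6 valid matches — {0↦4, 1↦0, 2↦2}, {0↦4, 1↦0, 2↦3}, {0↦5, 1↦0, 2↦2} (+3 more)

Answer: [R1]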